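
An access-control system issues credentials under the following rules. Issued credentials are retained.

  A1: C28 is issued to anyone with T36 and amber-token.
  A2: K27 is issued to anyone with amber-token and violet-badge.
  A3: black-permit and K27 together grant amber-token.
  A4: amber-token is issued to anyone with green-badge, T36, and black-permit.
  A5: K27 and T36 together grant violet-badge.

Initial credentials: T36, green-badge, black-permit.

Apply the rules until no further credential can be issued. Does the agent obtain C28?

Yes

Holding green-badge, T36, and black-permit grants amber-token (A4).
Holding T36 and amber-token grants C28 (A1).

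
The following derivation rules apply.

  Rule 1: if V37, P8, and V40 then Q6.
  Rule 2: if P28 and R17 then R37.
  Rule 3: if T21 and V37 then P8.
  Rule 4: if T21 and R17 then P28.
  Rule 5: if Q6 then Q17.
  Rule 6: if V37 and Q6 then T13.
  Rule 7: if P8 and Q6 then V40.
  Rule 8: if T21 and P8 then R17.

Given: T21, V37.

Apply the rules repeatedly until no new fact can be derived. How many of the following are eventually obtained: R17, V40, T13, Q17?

T21 and V37 hold, so P8 follows (Rule 3).
From T21 and P8, Rule 8 gives R17.
R17: reached.
V40 would need P8 and Q6 (Rule 7), but Q6 is never established.
T13 would need V37 and Q6 (Rule 6), but Q6 is never established.
Q17 would need Q6 (Rule 5), but Q6 is never established.
Reached: R17 — 1 of the 4.

1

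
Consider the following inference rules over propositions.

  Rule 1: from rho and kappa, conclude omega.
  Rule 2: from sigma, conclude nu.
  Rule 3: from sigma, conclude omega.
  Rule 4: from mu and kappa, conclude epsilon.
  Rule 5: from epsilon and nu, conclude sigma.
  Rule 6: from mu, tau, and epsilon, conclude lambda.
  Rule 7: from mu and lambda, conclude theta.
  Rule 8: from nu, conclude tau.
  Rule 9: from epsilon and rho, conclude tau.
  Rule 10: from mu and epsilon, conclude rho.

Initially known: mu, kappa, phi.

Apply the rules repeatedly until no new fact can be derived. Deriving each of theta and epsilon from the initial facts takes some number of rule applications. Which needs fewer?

epsilon: From mu and kappa, Rule 4 gives epsilon. [1 rule application]
theta: mu and kappa hold, so epsilon follows (Rule 4). mu and epsilon hold, so rho follows (Rule 10). epsilon and rho hold, so tau follows (Rule 9). From mu, tau, and epsilon, Rule 6 gives lambda. mu and lambda hold, so theta follows (Rule 7). [5 rule applications]
epsilon needs fewer.

epsilon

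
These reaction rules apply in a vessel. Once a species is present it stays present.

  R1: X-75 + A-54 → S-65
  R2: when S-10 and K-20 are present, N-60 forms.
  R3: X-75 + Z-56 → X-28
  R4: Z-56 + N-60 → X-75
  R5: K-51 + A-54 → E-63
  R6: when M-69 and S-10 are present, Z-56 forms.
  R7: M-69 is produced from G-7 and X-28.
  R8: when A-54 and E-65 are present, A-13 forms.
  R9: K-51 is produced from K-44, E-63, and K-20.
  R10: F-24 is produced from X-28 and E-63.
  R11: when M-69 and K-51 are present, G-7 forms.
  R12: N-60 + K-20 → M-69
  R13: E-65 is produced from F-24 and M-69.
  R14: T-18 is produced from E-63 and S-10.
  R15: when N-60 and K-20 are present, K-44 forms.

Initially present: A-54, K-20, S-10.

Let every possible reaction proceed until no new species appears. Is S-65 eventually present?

S-10 and K-20 present → N-60 forms (R2).
N-60 and K-20 present → M-69 forms (R12).
M-69 and S-10 present → Z-56 forms (R6).
Z-56 and N-60 present → X-75 forms (R4).
X-75 and A-54 present → S-65 forms (R1).

Yes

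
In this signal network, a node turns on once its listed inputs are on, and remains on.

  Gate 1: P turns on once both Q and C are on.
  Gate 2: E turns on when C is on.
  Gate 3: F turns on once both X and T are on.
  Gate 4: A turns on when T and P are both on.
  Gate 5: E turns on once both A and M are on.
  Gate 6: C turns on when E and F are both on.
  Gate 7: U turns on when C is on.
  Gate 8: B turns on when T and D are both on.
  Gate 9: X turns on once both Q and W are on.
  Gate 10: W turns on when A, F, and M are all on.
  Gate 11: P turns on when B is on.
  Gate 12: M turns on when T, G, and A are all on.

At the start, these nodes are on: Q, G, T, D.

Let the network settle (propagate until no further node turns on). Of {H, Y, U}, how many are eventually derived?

0

No rule produces H, and it is not given.
No rule produces Y, and it is not given.
U would need C (Gate 7), but C never turns on.
None of the 3 are reached.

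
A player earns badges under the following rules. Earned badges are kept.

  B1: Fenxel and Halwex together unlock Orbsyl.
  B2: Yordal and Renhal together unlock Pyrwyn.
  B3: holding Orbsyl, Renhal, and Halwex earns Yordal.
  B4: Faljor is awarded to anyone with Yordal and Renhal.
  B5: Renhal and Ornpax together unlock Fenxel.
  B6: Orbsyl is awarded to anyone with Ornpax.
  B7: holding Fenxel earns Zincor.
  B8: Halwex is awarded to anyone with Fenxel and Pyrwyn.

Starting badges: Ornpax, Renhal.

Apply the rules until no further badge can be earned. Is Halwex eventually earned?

No

Halwex would need Fenxel and Pyrwyn (B8), but Pyrwyn is never earned.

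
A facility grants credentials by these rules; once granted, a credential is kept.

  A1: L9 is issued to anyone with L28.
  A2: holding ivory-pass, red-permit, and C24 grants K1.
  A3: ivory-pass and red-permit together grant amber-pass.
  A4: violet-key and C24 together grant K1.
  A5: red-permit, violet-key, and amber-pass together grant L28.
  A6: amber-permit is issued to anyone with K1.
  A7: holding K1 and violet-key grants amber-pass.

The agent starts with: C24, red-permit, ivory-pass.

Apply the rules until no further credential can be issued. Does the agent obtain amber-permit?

Yes

Holding ivory-pass, red-permit, and C24 grants K1 (A2).
Holding K1 grants amber-permit (A6).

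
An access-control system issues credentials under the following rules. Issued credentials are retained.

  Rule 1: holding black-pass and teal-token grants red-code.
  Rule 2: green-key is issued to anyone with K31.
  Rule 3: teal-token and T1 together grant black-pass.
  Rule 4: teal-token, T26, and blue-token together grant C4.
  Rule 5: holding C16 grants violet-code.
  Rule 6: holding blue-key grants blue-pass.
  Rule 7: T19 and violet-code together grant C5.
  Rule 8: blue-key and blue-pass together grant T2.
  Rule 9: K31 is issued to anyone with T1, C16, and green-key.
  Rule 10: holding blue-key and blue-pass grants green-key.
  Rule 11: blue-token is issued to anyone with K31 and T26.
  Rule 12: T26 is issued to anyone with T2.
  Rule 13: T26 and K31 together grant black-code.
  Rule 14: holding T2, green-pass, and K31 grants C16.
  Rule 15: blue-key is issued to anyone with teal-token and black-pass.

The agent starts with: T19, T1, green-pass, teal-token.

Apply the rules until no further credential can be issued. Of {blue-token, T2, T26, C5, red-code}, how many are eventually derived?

3

Holding teal-token and T1 grants black-pass (Rule 3).
Holding teal-token and black-pass grants blue-key (Rule 15).
Holding black-pass and teal-token grants red-code (Rule 1).
Holding blue-key grants blue-pass (Rule 6).
Holding blue-key and blue-pass grants T2 (Rule 8).
Holding T2 grants T26 (Rule 12).
blue-token would need K31 and T26 (Rule 11), but K31 is never granted.
T2: reached.
T26: reached.
C5 would need T19 and violet-code (Rule 7), but violet-code is never granted.
red-code: reached.
Reached: T2, T26, and red-code — 3 of the 5.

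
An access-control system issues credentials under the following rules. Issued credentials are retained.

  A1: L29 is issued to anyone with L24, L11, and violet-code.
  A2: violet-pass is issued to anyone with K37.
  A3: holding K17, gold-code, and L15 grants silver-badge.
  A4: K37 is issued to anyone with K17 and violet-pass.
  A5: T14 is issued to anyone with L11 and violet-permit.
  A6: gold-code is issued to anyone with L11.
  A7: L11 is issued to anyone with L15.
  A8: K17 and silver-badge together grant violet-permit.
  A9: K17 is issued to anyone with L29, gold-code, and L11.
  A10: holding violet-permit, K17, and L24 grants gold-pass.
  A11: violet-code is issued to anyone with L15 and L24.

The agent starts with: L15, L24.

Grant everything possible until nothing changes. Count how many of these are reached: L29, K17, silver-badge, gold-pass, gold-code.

Holding L15 grants L11 (A7).
Holding L15 and L24 grants violet-code (A11).
Holding L24, L11, and violet-code grants L29 (A1).
Holding L11 grants gold-code (A6).
Holding L29, gold-code, and L11 grants K17 (A9).
Holding K17, gold-code, and L15 grants silver-badge (A3).
Holding K17 and silver-badge grants violet-permit (A8).
Holding violet-permit, K17, and L24 grants gold-pass (A10).
L29: reached.
K17: reached.
silver-badge: reached.
gold-pass: reached.
gold-code: reached.
All 5 are reached.

5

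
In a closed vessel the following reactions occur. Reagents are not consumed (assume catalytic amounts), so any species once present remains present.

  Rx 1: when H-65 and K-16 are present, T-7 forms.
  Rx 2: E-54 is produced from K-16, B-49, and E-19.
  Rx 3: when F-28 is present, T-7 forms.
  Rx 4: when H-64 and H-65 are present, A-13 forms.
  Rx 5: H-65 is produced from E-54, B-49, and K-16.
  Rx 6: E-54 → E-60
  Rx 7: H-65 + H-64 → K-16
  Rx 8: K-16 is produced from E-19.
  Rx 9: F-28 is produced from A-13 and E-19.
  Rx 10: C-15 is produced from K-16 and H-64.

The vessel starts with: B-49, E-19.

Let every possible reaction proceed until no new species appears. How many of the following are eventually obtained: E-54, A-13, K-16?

2

E-19 present → K-16 forms (Rx 8).
K-16, B-49, and E-19 present → E-54 forms (Rx 2).
E-54: reached.
A-13 would need H-64 and H-65 (Rx 4), but H-64 never forms.
K-16: reached.
Reached: E-54 and K-16 — 2 of the 3.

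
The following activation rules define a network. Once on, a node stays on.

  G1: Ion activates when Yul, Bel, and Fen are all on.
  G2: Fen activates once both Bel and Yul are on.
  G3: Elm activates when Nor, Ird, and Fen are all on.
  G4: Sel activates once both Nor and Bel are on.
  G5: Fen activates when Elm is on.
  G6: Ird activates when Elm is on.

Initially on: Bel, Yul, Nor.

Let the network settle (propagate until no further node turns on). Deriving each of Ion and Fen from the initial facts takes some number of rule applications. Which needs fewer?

Fen: Bel and Yul are on, so Fen activates (G2). [1 rule application]
Ion: G2: Bel and Yul on → Fen on. G1: Yul, Bel, and Fen on → Ion on. [2 rule applications]
Fen needs fewer.

Fen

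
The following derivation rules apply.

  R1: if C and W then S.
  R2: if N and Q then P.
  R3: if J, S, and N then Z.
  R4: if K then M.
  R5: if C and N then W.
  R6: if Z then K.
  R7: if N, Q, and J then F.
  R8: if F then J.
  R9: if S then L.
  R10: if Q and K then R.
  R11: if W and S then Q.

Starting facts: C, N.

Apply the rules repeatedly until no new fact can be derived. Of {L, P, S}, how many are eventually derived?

C and N hold, so W follows (R5).
C and W hold, so S follows (R1).
From W and S, R11 gives Q.
From S, R9 gives L.
N and Q hold, so P follows (R2).
L: reached.
P: reached.
S: reached.
All 3 are reached.

3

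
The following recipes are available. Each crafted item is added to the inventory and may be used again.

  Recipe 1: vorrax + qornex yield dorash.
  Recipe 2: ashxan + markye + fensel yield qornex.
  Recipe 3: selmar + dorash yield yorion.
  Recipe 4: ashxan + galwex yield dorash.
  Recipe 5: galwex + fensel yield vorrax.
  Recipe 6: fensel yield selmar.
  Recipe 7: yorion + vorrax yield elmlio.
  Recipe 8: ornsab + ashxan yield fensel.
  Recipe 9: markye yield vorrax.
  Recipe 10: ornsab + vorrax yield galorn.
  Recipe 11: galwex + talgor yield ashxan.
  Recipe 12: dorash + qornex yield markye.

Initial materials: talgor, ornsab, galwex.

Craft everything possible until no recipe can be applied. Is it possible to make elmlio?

Yes

galwex + talgor → ashxan (Recipe 11).
ornsab + ashxan → fensel (Recipe 8).
Using Recipe 4, ashxan and galwex make dorash.
galwex + fensel → vorrax (Recipe 5).
Using Recipe 6, fensel makes selmar.
Using Recipe 3, selmar and dorash make yorion.
yorion + vorrax → elmlio (Recipe 7).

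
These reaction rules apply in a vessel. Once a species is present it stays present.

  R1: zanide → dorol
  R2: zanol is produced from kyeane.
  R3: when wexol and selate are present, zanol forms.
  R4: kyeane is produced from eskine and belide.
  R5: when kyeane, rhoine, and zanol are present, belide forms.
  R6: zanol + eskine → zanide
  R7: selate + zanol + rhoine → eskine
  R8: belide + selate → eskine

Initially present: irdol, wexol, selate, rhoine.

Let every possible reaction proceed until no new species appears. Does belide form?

No

belide would need kyeane, rhoine, and zanol (R5), but kyeane never forms.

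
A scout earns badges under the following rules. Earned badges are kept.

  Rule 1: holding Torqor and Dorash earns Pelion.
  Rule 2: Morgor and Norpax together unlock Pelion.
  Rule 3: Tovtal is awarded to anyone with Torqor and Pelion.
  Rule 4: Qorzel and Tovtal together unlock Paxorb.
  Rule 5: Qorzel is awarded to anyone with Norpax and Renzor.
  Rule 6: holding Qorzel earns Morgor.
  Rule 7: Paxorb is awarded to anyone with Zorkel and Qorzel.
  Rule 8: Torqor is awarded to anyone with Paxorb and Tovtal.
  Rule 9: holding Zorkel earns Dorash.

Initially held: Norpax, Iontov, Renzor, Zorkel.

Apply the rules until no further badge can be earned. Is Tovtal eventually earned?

Tovtal would need Torqor and Pelion (Rule 3), but Torqor is never earned.

No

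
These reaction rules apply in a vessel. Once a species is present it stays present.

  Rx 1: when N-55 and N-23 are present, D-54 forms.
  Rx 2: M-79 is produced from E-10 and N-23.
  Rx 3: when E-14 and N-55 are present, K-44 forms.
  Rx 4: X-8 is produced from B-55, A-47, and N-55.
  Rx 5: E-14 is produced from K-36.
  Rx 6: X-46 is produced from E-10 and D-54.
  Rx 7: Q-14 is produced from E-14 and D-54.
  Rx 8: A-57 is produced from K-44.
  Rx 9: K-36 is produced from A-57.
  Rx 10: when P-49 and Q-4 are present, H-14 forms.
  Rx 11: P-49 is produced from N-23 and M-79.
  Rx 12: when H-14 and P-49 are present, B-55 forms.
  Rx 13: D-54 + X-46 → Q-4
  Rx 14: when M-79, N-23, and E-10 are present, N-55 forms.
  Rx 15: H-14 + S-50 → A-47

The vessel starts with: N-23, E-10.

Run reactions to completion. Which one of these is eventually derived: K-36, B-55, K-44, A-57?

B-55

E-10 and N-23 present → M-79 forms (Rx 2).
M-79, N-23, and E-10 present → N-55 forms (Rx 14).
N-23 and M-79 present → P-49 forms (Rx 11).
N-55 and N-23 present → D-54 forms (Rx 1).
E-10 and D-54 present → X-46 forms (Rx 6).
D-54 and X-46 present → Q-4 forms (Rx 13).
P-49 and Q-4 present → H-14 forms (Rx 10).
H-14 and P-49 present → B-55 forms (Rx 12).
K-36 would need A-57 (Rx 9), but A-57 never forms. K-44 would need E-14 and N-55 (Rx 3), but E-14 never forms. A-57 would need K-44 (Rx 8), but K-44 never forms.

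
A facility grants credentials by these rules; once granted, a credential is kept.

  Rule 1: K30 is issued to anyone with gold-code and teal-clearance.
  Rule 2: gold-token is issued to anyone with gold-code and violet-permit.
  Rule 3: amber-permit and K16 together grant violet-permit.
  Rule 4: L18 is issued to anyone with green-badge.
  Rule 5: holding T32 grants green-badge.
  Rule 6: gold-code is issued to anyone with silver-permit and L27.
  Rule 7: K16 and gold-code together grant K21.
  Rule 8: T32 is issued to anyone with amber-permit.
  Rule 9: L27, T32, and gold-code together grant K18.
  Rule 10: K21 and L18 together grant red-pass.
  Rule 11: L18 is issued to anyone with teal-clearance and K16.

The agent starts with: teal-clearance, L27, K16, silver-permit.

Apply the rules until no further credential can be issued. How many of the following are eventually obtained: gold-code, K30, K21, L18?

4

Holding teal-clearance and K16 grants L18 (Rule 11).
Holding silver-permit and L27 grants gold-code (Rule 6).
Holding gold-code and teal-clearance grants K30 (Rule 1).
Holding K16 and gold-code grants K21 (Rule 7).
gold-code: reached.
K30: reached.
K21: reached.
L18: reached.
All 4 are reached.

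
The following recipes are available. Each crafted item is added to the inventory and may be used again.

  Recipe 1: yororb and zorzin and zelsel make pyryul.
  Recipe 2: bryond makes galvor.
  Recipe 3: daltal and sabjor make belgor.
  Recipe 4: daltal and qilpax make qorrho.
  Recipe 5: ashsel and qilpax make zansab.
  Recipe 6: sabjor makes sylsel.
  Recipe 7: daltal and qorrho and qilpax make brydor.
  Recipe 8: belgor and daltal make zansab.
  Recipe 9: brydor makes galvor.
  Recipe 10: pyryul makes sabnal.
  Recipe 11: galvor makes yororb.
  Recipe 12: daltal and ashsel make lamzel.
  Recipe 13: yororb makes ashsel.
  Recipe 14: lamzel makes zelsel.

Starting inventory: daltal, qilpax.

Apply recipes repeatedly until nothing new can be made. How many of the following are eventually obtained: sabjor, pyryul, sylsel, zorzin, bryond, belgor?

0

No rule produces sabjor, and it is not given.
pyryul would need yororb, zorzin, and zelsel (Recipe 1), but zorzin is never obtained.
sylsel would need sabjor (Recipe 6), but sabjor is never obtained.
No rule produces zorzin, and it is not given.
No rule produces bryond, and it is not given.
belgor would need daltal and sabjor (Recipe 3), but sabjor is never obtained.
None of the 6 are reached.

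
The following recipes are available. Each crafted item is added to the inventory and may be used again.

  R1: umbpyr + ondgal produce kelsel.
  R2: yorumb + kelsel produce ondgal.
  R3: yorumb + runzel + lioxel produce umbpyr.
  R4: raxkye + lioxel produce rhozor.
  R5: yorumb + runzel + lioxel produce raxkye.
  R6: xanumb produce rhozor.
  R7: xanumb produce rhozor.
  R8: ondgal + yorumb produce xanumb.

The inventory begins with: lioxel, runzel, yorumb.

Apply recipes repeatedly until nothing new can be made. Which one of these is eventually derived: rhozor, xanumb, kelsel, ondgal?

rhozor

Using R5, yorumb, runzel, and lioxel make raxkye.
raxkye + lioxel → rhozor (R4).
kelsel would need umbpyr and ondgal (R1), but ondgal is never obtained. ondgal would need yorumb and kelsel (R2), but kelsel is never obtained. xanumb would need ondgal and yorumb (R8), but ondgal is never obtained.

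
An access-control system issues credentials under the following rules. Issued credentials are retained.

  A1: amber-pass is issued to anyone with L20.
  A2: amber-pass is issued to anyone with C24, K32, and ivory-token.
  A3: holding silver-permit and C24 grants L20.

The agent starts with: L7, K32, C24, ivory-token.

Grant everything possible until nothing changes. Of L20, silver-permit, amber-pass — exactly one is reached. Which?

Holding C24, K32, and ivory-token grants amber-pass (A2).
L20 would need silver-permit and C24 (A3), but silver-permit is never granted. No rule produces silver-permit, and it is not given.

amber-pass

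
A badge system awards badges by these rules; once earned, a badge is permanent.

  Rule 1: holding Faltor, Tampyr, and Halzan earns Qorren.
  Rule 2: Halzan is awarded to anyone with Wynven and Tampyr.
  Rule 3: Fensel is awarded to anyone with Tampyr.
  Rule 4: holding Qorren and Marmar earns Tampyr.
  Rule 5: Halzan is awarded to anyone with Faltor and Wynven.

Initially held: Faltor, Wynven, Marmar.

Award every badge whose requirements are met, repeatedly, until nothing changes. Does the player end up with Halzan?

Yes

With Faltor and Wynven, Halzan is earned (Rule 5).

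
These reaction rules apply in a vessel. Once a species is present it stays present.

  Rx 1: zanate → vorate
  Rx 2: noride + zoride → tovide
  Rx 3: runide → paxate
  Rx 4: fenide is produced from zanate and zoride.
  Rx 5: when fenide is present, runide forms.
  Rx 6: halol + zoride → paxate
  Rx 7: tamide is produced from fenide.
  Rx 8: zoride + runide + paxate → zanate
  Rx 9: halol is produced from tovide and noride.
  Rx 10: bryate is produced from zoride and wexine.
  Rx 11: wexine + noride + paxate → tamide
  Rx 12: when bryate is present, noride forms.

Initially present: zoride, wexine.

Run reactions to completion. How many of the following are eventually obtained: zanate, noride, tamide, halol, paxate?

zoride and wexine present → bryate forms (Rx 10).
bryate present → noride forms (Rx 12).
noride and zoride present → tovide forms (Rx 2).
tovide and noride present → halol forms (Rx 9).
halol and zoride present → paxate forms (Rx 6).
wexine, noride, and paxate present → tamide forms (Rx 11).
zanate would need zoride, runide, and paxate (Rx 8), but runide never forms.
noride: reached.
tamide: reached.
halol: reached.
paxate: reached.
Reached: noride, tamide, halol, and paxate — 4 of the 5.

4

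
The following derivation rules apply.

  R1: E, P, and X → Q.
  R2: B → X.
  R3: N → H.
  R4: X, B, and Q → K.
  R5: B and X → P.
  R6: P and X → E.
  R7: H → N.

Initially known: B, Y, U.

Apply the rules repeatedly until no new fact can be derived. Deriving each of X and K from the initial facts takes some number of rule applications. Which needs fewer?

X: From B, R2 gives X. [1 rule application]
K: B holds, so X follows (R2). From B and X, R5 gives P. From P and X, R6 gives E. E, P, and X hold, so Q follows (R1). From X, B, and Q, R4 gives K. [5 rule applications]
X needs fewer.

X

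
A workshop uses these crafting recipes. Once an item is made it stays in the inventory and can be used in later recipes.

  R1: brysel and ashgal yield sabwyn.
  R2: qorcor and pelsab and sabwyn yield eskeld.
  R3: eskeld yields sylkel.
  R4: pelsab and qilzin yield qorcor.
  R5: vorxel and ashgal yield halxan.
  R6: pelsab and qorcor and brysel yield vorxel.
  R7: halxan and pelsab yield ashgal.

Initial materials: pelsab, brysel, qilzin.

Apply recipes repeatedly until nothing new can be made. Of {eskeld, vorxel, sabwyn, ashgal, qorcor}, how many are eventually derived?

2

pelsab and qilzin → qorcor (R4).
pelsab and qorcor and brysel → vorxel (R6).
eskeld would need qorcor, pelsab, and sabwyn (R2), but sabwyn is never obtained.
vorxel: reached.
sabwyn would need brysel and ashgal (R1), but ashgal is never obtained.
ashgal would need halxan and pelsab (R7), but halxan is never obtained.
qorcor: reached.
Reached: vorxel and qorcor — 2 of the 5.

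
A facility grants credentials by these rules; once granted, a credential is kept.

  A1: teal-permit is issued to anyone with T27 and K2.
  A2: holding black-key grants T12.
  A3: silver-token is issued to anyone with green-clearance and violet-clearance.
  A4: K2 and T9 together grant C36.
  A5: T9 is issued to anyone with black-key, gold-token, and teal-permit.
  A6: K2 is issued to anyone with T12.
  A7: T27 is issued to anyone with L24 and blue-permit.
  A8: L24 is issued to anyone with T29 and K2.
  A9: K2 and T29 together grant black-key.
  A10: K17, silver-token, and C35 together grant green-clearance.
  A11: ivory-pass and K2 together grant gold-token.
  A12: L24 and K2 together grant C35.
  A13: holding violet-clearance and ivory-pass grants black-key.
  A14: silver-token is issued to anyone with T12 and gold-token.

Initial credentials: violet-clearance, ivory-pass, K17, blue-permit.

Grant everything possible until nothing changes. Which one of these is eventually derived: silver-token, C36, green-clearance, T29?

silver-token

Holding violet-clearance and ivory-pass grants black-key (A13).
Holding black-key grants T12 (A2).
Holding T12 grants K2 (A6).
Holding ivory-pass and K2 grants gold-token (A11).
Holding T12 and gold-token grants silver-token (A14).
No rule produces T29, and it is not given. C36 would need K2 and T9 (A4), but T9 is never granted. green-clearance would need K17, silver-token, and C35 (A10), but C35 is never granted.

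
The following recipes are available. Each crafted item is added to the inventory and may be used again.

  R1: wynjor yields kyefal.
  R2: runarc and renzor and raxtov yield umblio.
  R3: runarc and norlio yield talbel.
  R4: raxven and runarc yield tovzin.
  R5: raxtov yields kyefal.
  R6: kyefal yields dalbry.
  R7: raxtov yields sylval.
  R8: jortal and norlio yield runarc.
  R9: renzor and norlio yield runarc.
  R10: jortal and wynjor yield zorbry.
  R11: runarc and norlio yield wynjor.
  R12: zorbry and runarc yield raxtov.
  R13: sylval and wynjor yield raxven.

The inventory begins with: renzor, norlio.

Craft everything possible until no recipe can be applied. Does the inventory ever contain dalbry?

Yes

renzor and norlio → runarc (R9).
runarc and norlio → wynjor (R11).
Using R1, wynjor makes kyefal.
kyefal → dalbry (R6).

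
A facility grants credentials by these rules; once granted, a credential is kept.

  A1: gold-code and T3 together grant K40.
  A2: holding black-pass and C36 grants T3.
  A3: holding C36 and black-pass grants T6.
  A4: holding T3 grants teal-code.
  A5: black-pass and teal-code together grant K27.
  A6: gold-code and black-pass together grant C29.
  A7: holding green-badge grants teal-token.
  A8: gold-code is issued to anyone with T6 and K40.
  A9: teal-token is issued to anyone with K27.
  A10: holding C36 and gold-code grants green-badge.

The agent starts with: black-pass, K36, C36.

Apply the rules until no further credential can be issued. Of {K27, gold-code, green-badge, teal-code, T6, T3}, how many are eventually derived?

Holding C36 and black-pass grants T6 (A3).
Holding black-pass and C36 grants T3 (A2).
Holding T3 grants teal-code (A4).
Holding black-pass and teal-code grants K27 (A5).
K27: reached.
gold-code would need T6 and K40 (A8), but K40 is never granted.
green-badge would need C36 and gold-code (A10), but gold-code is never granted.
teal-code: reached.
T6: reached.
T3: reached.
Reached: K27, teal-code, T6, and T3 — 4 of the 6.

4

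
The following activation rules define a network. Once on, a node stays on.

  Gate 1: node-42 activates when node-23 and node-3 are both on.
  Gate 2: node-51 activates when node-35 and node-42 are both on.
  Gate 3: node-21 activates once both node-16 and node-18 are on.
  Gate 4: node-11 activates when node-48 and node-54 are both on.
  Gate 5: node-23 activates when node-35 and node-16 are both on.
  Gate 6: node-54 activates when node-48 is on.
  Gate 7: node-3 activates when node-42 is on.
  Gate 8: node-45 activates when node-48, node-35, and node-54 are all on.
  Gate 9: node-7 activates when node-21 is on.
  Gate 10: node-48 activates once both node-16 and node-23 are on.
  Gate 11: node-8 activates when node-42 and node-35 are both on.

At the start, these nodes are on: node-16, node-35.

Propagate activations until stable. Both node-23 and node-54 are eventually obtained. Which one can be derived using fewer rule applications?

node-23

node-23: node-35 and node-16 are on, so node-23 activates (Gate 5). [1 rule application]
node-54: node-35 and node-16 are on, so node-23 activates (Gate 5). Gate 10: node-16 and node-23 on → node-48 on. node-48 is on, so node-54 activates (Gate 6). [3 rule applications]
node-23 needs fewer.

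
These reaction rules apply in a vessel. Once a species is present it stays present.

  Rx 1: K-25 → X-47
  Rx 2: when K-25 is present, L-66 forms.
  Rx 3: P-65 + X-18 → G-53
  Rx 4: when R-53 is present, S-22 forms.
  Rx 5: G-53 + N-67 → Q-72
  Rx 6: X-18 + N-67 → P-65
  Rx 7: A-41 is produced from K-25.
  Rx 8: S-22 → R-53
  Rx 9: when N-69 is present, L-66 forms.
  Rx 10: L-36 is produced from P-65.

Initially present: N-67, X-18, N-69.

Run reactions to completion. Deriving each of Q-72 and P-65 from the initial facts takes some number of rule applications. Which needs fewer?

P-65: X-18 and N-67 present → P-65 forms (Rx 6). [1 rule application]
Q-72: X-18 and N-67 present → P-65 forms (Rx 6). P-65 and X-18 present → G-53 forms (Rx 3). G-53 and N-67 present → Q-72 forms (Rx 5). [3 rule applications]
P-65 needs fewer.

P-65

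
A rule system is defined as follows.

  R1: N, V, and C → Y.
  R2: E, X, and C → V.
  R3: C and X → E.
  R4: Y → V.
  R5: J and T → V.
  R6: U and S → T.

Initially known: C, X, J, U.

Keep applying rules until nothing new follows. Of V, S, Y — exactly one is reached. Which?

C and X hold, so E follows (R3).
E, X, and C hold, so V follows (R2).
Y would need N, V, and C (R1), but N is never established. No rule produces S, and it is not given.

V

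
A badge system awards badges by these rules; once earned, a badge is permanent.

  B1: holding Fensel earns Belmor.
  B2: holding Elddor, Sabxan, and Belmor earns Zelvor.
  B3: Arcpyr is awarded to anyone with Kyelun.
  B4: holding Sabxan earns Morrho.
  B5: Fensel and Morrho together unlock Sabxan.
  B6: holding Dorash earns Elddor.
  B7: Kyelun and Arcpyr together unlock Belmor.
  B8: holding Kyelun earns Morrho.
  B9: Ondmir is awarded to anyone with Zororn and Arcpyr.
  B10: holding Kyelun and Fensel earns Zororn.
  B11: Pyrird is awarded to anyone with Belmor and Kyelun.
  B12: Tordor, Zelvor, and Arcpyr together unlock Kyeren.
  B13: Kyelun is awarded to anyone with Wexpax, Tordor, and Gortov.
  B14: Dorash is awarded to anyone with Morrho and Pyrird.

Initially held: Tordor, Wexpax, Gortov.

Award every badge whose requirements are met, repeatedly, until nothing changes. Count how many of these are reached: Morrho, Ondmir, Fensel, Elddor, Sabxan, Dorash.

3

With Wexpax, Tordor, and Gortov, Kyelun is earned (B13).
With Kyelun, Arcpyr is earned (B3).
With Kyelun, Morrho is earned (B8).
With Kyelun and Arcpyr, Belmor is earned (B7).
With Belmor and Kyelun, Pyrird is earned (B11).
With Morrho and Pyrird, Dorash is earned (B14).
With Dorash, Elddor is earned (B6).
Morrho: reached.
Ondmir would need Zororn and Arcpyr (B9), but Zororn is never earned.
No rule produces Fensel, and it is not given.
Elddor: reached.
Sabxan would need Fensel and Morrho (B5), but Fensel is never earned.
Dorash: reached.
Reached: Morrho, Elddor, and Dorash — 3 of the 6.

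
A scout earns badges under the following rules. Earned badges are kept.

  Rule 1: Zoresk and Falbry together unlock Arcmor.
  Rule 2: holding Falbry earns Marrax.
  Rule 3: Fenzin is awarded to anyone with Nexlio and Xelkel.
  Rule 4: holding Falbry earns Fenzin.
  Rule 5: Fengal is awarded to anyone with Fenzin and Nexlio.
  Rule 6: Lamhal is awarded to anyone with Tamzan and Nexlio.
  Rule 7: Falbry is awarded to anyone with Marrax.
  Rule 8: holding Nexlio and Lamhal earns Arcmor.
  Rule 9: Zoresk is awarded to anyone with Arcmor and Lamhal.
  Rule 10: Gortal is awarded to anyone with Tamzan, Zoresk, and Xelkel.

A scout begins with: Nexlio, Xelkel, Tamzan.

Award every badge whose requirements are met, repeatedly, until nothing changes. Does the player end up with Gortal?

Yes

With Tamzan and Nexlio, Lamhal is earned (Rule 6).
With Nexlio and Lamhal, Arcmor is earned (Rule 8).
With Arcmor and Lamhal, Zoresk is earned (Rule 9).
With Tamzan, Zoresk, and Xelkel, Gortal is earned (Rule 10).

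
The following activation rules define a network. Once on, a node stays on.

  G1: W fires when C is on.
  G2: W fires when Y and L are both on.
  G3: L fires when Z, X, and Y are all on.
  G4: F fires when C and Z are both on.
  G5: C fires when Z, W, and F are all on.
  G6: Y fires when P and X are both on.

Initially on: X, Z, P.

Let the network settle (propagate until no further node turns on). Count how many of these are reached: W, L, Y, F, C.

G6: P and X on → Y on.
G3: Z, X, and Y on → L on.
G2: Y and L on → W on.
W: reached.
L: reached.
Y: reached.
F would need C and Z (G4), but C never turns on.
C would need Z, W, and F (G5), but F never turns on.
Reached: W, L, and Y — 3 of the 5.

3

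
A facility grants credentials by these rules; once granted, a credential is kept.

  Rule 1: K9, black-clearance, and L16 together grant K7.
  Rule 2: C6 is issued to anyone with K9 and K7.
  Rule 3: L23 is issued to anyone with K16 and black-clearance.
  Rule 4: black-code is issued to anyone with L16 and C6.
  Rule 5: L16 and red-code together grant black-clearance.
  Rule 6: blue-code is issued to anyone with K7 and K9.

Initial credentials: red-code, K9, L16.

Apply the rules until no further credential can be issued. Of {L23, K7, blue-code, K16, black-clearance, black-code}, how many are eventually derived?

Holding L16 and red-code grants black-clearance (Rule 5).
Holding K9, black-clearance, and L16 grants K7 (Rule 1).
Holding K7 and K9 grants blue-code (Rule 6).
Holding K9 and K7 grants C6 (Rule 2).
Holding L16 and C6 grants black-code (Rule 4).
L23 would need K16 and black-clearance (Rule 3), but K16 is never granted.
K7: reached.
blue-code: reached.
No rule produces K16, and it is not given.
black-clearance: reached.
black-code: reached.
Reached: K7, blue-code, black-clearance, and black-code — 4 of the 6.

4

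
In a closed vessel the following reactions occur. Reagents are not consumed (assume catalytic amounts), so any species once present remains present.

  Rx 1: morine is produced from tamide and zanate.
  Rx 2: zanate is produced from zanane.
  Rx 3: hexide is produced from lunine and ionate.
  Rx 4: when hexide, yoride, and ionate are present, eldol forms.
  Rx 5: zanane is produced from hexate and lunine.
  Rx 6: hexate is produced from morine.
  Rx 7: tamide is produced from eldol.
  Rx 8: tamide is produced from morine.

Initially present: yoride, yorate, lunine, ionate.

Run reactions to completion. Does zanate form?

zanate would need zanane (Rx 2), but zanane never forms.

No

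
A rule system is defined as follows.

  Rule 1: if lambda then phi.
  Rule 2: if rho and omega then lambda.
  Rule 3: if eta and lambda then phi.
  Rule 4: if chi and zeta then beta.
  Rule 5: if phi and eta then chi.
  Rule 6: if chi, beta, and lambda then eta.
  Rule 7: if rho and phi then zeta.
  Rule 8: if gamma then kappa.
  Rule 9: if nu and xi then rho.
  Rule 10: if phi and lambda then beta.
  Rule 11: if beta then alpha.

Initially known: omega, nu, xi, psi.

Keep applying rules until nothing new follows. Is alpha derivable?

From nu and xi, Rule 9 gives rho.
From rho and omega, Rule 2 gives lambda.
From lambda, Rule 1 gives phi.
From phi and lambda, Rule 10 gives beta.
beta holds, so alpha follows (Rule 11).

Yes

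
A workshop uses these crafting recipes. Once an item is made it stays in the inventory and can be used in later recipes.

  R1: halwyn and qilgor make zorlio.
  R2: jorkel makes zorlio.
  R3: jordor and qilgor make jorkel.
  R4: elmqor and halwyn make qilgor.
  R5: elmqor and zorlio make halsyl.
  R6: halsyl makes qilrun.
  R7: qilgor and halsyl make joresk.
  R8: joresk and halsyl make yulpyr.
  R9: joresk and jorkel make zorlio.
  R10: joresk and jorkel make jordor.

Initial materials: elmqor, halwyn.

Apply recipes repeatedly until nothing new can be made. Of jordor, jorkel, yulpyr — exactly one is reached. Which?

Using R4, elmqor and halwyn make qilgor.
Using R1, halwyn and qilgor make zorlio.
Using R5, elmqor and zorlio make halsyl.
Using R7, qilgor and halsyl make joresk.
joresk and halsyl → yulpyr (R8).
jordor would need joresk and jorkel (R10), but jorkel is never obtained. jorkel would need jordor and qilgor (R3), but jordor is never obtained.

yulpyr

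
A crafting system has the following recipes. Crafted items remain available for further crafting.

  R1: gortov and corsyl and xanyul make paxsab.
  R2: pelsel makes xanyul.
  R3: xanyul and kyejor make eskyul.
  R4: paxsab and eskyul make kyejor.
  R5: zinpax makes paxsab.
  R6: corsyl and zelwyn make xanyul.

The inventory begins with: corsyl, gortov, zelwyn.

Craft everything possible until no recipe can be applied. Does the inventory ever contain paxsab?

Yes

corsyl and zelwyn → xanyul (R6).
Using R1, gortov, corsyl, and xanyul make paxsab.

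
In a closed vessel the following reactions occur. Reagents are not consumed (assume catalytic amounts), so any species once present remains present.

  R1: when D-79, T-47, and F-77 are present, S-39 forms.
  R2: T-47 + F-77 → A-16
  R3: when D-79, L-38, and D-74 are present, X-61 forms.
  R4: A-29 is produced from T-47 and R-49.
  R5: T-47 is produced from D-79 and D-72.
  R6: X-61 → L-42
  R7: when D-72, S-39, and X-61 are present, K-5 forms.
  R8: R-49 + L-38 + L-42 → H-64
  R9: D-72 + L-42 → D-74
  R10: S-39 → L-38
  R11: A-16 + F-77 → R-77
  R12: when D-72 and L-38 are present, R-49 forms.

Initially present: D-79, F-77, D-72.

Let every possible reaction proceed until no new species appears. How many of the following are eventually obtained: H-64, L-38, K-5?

1

D-79 and D-72 present → T-47 forms (R5).
D-79, T-47, and F-77 present → S-39 forms (R1).
S-39 present → L-38 forms (R10).
H-64 would need R-49, L-38, and L-42 (R8), but L-42 never forms.
L-38: reached.
K-5 would need D-72, S-39, and X-61 (R7), but X-61 never forms.
Reached: L-38 — 1 of the 3.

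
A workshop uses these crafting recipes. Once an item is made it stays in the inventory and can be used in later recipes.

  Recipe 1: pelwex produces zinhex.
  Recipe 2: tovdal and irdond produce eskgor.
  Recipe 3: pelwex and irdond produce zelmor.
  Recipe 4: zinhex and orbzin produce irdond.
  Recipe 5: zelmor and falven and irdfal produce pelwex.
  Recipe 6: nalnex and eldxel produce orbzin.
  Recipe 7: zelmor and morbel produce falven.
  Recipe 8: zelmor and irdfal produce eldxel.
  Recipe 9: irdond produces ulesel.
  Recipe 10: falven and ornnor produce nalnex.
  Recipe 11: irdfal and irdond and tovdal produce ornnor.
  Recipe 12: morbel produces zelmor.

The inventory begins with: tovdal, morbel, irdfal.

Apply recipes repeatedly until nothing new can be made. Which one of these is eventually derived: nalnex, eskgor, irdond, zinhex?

zinhex

morbel → zelmor (Recipe 12).
Using Recipe 7, zelmor and morbel make falven.
Using Recipe 5, zelmor, falven, and irdfal make pelwex.
pelwex → zinhex (Recipe 1).
irdond would need zinhex and orbzin (Recipe 4), but orbzin is never obtained. nalnex would need falven and ornnor (Recipe 10), but ornnor is never obtained. eskgor would need tovdal and irdond (Recipe 2), but irdond is never obtained.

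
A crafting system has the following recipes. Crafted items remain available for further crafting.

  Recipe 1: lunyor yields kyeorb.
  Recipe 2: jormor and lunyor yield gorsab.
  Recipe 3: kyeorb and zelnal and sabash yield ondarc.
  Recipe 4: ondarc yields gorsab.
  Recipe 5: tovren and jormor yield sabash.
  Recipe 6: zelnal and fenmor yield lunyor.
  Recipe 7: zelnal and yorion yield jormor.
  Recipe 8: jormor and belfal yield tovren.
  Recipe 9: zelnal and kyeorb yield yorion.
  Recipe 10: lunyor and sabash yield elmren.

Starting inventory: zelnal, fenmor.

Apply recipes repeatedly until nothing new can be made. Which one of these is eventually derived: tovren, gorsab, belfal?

gorsab

zelnal and fenmor → lunyor (Recipe 6).
lunyor → kyeorb (Recipe 1).
Using Recipe 9, zelnal and kyeorb make yorion.
zelnal and yorion → jormor (Recipe 7).
jormor and lunyor → gorsab (Recipe 2).
No rule produces belfal, and it is not given. tovren would need jormor and belfal (Recipe 8), but belfal is never obtained.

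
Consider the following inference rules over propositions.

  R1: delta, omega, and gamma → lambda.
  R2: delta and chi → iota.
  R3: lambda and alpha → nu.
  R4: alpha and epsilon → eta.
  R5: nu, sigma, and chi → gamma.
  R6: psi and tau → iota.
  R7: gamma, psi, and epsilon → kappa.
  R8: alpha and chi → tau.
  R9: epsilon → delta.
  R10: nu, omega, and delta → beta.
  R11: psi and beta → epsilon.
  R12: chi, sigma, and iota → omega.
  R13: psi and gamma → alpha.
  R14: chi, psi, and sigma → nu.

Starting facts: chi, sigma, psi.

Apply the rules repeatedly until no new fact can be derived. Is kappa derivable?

No

kappa would need gamma, psi, and epsilon (R7), but epsilon is never established.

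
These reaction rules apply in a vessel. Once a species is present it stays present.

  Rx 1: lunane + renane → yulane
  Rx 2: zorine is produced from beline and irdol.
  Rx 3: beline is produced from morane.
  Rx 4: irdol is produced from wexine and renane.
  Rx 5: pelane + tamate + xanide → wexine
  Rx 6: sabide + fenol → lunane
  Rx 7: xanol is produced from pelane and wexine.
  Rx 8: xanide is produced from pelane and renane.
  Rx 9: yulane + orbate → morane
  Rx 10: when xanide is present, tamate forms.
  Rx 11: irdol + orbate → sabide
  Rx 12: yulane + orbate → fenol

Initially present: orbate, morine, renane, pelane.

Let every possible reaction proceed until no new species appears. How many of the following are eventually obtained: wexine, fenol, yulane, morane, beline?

pelane and renane present → xanide forms (Rx 8).
xanide present → tamate forms (Rx 10).
pelane, tamate, and xanide present → wexine forms (Rx 5).
wexine: reached.
fenol would need yulane and orbate (Rx 12), but yulane never forms.
yulane would need lunane and renane (Rx 1), but lunane never forms.
morane would need yulane and orbate (Rx 9), but yulane never forms.
beline would need morane (Rx 3), but morane never forms.
Reached: wexine — 1 of the 5.

1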